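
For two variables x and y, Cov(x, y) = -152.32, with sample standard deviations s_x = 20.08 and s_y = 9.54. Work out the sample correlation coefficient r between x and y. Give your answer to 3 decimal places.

-0.795

r = Cov(x,y) / (s_x · s_y) = -152.32 / (20.08 × 9.54)
  = -152.32 / 191.5632 ≈ -0.795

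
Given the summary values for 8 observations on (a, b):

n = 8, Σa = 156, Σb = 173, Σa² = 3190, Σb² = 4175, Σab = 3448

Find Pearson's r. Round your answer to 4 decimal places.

r = (nΣab − ΣaΣb) / √[(nΣa² − (Σa)²)(nΣb² − (Σb)²)]
Numerator: 8×3448 − 156×173 = 596
Denominator: √[(25520 − 24336)(33400 − 29929)] = √[1184 × 3471] = 2027.2306
r = 596 / 2027.2306 ≈ 0.2940

0.2940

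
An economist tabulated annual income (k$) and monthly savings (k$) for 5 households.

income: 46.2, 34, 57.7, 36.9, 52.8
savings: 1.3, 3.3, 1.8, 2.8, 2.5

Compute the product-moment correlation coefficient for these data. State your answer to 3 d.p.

-0.657

n = 5, Σx = 227.6, Σy = 11.7, Σx² = 10769.18, Σy² = 29.91, Σxy = 511.44
nΣxy − ΣxΣy = 2557.2 − 2662.92 = -105.72
nΣx² − (Σx)² = 53845.9 − 51801.76 = 2044.14; nΣy² − (Σy)² = 149.55 − 136.89 = 12.66
r = -105.72 / √(2044.14 × 12.66) = -105.72 / 160.8689 ≈ -0.657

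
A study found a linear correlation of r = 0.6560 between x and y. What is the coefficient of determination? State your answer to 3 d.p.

0.430

r² = (0.6560)² = 0.430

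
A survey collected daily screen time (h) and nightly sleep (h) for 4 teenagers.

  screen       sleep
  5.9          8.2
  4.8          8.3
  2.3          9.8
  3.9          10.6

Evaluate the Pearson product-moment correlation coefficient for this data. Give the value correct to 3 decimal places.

n = 4, Σx = 16.9, Σy = 36.9, Σx² = 78.35, Σy² = 344.53, Σxy = 152.1
nΣxy − ΣxΣy = 608.4 − 623.61 = -15.21
nΣx² − (Σx)² = 313.4 − 285.61 = 27.79; nΣy² − (Σy)² = 1378.12 − 1361.61 = 16.51
r = -15.21 / √(27.79 × 16.51) = -15.21 / 21.4199 ≈ -0.710

-0.710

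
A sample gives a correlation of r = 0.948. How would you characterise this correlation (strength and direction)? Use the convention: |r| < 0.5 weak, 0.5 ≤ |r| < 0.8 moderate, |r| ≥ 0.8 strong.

strong positive

r = 0.948 > 0 so the relationship is positive.
|r| = 0.948, which falls in the strong range.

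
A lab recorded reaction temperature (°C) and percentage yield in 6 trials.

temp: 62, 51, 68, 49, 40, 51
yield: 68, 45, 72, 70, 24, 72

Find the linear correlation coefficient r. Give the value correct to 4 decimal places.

n = 6, Σx = 321, Σy = 351, Σx² = 17671, Σy² = 22493, Σxy = 19469
nΣxy − ΣxΣy = 116814 − 112671 = 4143
nΣx² − (Σx)² = 106026 − 103041 = 2985; nΣy² − (Σy)² = 134958 − 123201 = 11757
r = 4143 / √(2985 × 11757) = 4143 / 5924.0733 ≈ 0.6993

0.6993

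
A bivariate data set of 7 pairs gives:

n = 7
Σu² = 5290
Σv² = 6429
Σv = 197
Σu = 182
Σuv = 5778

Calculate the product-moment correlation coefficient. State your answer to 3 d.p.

r = (nΣuv − ΣuΣv) / √[(nΣu² − (Σu)²)(nΣv² − (Σv)²)]
Numerator: 7×5778 − 182×197 = 4592
Denominator: √[(37030 − 33124)(45003 − 38809)] = √[3906 × 6194] = 4918.7157
r = 4592 / 4918.7157 ≈ 0.934

0.934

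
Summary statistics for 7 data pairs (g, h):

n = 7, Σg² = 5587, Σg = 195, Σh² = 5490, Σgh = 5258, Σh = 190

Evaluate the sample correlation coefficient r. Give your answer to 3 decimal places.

-0.154

r = (nΣgh − ΣgΣh) / √[(nΣg² − (Σg)²)(nΣh² − (Σh)²)]
Numerator: 7×5258 − 195×190 = -244
Denominator: √[(39109 − 38025)(38430 − 36100)] = √[1084 × 2330] = 1589.2514
r = -244 / 1589.2514 ≈ -0.154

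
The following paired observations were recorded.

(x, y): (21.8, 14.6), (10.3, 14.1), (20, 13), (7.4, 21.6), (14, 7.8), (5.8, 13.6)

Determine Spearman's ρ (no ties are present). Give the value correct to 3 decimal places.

Rank x: 6, 3, 5, 2, 4, 1
Rank y: 5, 4, 2, 6, 1, 3
d = rank(x) − rank(y): 1, -1, 3, -4, 3, -2; Σd² = 40
ρ = 1 − 6Σd² / [n(n²−1)] = 1 − 6×40 / (6×35) = 1 − 240/210 ≈ -0.143

-0.143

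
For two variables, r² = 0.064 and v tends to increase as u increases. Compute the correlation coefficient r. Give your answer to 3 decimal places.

0.253

|r| = √0.064 = 0.253
The association is positive, so r = 0.253.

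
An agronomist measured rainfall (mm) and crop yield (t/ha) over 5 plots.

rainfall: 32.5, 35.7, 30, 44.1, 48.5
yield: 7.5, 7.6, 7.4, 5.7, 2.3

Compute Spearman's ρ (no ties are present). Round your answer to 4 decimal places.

-0.6000

Rank rainfall: 2, 3, 1, 4, 5
Rank yield: 4, 5, 3, 2, 1
d = rank(rainfall) − rank(yield): -2, -2, -2, 2, 4; Σd² = 32
ρ = 1 − 6Σd² / [n(n²−1)] = 1 − 6×32 / (5×24) = 1 − 192/120 ≈ -0.6000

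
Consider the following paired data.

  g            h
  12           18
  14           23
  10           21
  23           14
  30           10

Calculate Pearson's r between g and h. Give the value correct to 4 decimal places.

-0.9052

n = 5, Σg = 89, Σh = 86, Σg² = 1869, Σh² = 1590, Σgh = 1370
nΣgh − ΣgΣh = 6850 − 7654 = -804
nΣg² − (Σg)² = 9345 − 7921 = 1424; nΣh² − (Σh)² = 7950 − 7396 = 554
r = -804 / √(1424 × 554) = -804 / 888.1982 ≈ -0.9052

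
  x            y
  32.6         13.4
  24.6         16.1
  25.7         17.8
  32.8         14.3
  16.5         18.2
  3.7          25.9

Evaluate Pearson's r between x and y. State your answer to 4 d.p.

-0.9640

n = 6, Σx = 135.9, Σy = 105.7, Σx² = 3690.19, Σy² = 1962.15, Σxy = 2155.53
nΣxy − ΣxΣy = 12933.18 − 14364.63 = -1431.45
nΣx² − (Σx)² = 22141.14 − 18468.81 = 3672.33; nΣy² − (Σy)² = 11772.9 − 11172.49 = 600.41
r = -1431.45 / √(3672.33 × 600.41) = -1431.45 / 1484.8918 ≈ -0.9640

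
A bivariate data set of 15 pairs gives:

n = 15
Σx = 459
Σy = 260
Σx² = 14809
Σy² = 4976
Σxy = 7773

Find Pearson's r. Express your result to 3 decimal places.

r = (nΣxy − ΣxΣy) / √[(nΣx² − (Σx)²)(nΣy² − (Σy)²)]
Numerator: 15×7773 − 459×260 = -2745
Denominator: √[(222135 − 210681)(74640 − 67600)] = √[11454 × 7040] = 8979.7639
r = -2745 / 8979.7639 ≈ -0.306

-0.306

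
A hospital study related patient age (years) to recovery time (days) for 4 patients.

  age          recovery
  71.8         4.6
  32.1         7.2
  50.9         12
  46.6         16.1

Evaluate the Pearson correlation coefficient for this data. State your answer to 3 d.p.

-0.344

n = 4, Σx = 201.4, Σy = 39.9, Σx² = 10948.02, Σy² = 476.21, Σxy = 1922.46
nΣxy − ΣxΣy = 7689.84 − 8035.86 = -346.02
nΣx² − (Σx)² = 43792.08 − 40561.96 = 3230.12; nΣy² − (Σy)² = 1904.84 − 1592.01 = 312.83
r = -346.02 / √(3230.12 × 312.83) = -346.02 / 1005.2256 ≈ -0.344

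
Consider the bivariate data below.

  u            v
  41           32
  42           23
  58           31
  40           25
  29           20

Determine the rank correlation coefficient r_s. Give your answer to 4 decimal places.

0.5000

Rank u: 3, 4, 5, 2, 1
Rank v: 5, 2, 4, 3, 1
d = rank(u) − rank(v): -2, 2, 1, -1, 0; Σd² = 10
ρ = 1 − 6Σd² / [n(n²−1)] = 1 − 6×10 / (5×24) = 1 − 60/120 ≈ 0.5000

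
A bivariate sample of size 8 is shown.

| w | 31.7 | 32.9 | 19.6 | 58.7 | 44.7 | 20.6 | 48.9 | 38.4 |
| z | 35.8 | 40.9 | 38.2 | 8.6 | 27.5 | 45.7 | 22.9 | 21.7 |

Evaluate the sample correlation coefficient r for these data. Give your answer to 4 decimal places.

-0.9068

n = 8, Σw = 295.5, Σz = 241.3, Σw² = 12205.37, Σz² = 8327.69, Σwz = 7857.77
nΣwz − ΣwΣz = 62862.16 − 71304.15 = -8441.99
nΣw² − (Σw)² = 97642.96 − 87320.25 = 10322.71; nΣz² − (Σz)² = 66621.52 − 58225.69 = 8395.83
r = -8441.99 / √(10322.71 × 8395.83) = -8441.99 / 9309.5498 ≈ -0.9068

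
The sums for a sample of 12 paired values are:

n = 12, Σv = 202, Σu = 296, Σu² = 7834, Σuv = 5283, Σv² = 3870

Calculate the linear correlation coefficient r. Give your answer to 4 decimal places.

r = (nΣuv − ΣuΣv) / √[(nΣu² − (Σu)²)(nΣv² − (Σv)²)]
Numerator: 12×5283 − 296×202 = 3604
Denominator: √[(94008 − 87616)(46440 − 40804)] = √[6392 × 5636] = 6002.1090
r = 3604 / 6002.1090 ≈ 0.6005

0.6005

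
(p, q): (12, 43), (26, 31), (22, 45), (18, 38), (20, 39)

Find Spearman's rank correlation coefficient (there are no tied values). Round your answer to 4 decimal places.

-0.3000

Rank p: 1, 5, 4, 2, 3
Rank q: 4, 1, 5, 2, 3
d = rank(p) − rank(q): -3, 4, -1, 0, 0; Σd² = 26
ρ = 1 − 6Σd² / [n(n²−1)] = 1 − 6×26 / (5×24) = 1 − 156/120 ≈ -0.3000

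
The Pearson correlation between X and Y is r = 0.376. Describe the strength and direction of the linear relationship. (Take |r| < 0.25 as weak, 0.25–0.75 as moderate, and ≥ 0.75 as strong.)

r = 0.376 > 0 so the relationship is positive.
|r| = 0.376, which falls in the moderate range.

moderate positive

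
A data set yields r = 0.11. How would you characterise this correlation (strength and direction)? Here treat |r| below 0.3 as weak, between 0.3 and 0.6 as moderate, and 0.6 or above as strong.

weak positive

r = 0.11 > 0 so the relationship is positive.
|r| = 0.11, which falls in the weak range.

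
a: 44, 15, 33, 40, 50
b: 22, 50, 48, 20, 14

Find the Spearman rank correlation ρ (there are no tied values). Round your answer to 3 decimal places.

Rank a: 4, 1, 2, 3, 5
Rank b: 3, 5, 4, 2, 1
d = rank(a) − rank(b): 1, -4, -2, 1, 4; Σd² = 38
ρ = 1 − 6Σd² / [n(n²−1)] = 1 − 6×38 / (5×24) = 1 − 228/120 ≈ -0.900

-0.900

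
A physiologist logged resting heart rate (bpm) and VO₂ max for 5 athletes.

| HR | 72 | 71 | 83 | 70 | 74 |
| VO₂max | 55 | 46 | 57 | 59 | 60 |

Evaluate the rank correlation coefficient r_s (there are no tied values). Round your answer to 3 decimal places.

Rank HR: 3, 2, 5, 1, 4
Rank VO₂max: 2, 1, 3, 4, 5
d = rank(HR) − rank(VO₂max): 1, 1, 2, -3, -1; Σd² = 16
ρ = 1 − 6Σd² / [n(n²−1)] = 1 − 6×16 / (5×24) = 1 − 96/120 ≈ 0.200

0.200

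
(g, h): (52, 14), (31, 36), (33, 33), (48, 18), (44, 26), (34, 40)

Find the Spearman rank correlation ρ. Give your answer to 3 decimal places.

-0.829

Rank g: 6, 1, 2, 5, 4, 3
Rank h: 1, 5, 4, 2, 3, 6
d = rank(g) − rank(h): 5, -4, -2, 3, 1, -3; Σd² = 64
ρ = 1 − 6Σd² / [n(n²−1)] = 1 − 6×64 / (6×35) = 1 − 384/210 ≈ -0.829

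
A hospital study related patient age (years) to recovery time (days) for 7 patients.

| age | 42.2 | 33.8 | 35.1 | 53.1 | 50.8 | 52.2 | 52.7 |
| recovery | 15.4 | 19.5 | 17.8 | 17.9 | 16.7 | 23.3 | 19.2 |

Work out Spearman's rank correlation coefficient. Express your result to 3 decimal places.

0.143

Rank age: 3, 1, 2, 7, 4, 5, 6
Rank recovery: 1, 6, 3, 4, 2, 7, 5
d = rank(age) − rank(recovery): 2, -5, -1, 3, 2, -2, 1; Σd² = 48
ρ = 1 − 6Σd² / [n(n²−1)] = 1 − 6×48 / (7×48) = 1 − 288/336 ≈ 0.143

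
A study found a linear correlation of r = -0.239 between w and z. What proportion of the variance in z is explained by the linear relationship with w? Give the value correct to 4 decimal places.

0.0571

r² = (-0.239)² = 0.0571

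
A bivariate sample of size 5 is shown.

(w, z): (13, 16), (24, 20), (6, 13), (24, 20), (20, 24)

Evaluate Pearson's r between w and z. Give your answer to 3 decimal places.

0.819

n = 5, Σw = 87, Σz = 93, Σw² = 1757, Σz² = 1801, Σwz = 1726
nΣwz − ΣwΣz = 8630 − 8091 = 539
nΣw² − (Σw)² = 8785 − 7569 = 1216; nΣz² − (Σz)² = 9005 − 8649 = 356
r = 539 / √(1216 × 356) = 539 / 657.9483 ≈ 0.819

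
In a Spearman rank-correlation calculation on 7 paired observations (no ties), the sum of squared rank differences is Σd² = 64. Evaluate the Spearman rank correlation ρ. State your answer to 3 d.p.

ρ = 1 − 6Σd² / [n(n²−1)] = 1 − 6×64 / (7×48)
  = 1 − 384/336 = 1 − 1.1429 ≈ -0.143

-0.143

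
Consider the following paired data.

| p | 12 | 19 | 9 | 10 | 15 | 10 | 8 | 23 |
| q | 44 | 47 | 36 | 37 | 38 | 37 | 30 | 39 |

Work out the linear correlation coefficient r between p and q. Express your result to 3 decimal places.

n = 8, Σp = 106, Σq = 308, Σp² = 1604, Σq² = 12044, Σpq = 4192
nΣpq − ΣpΣq = 33536 − 32648 = 888
nΣp² − (Σp)² = 12832 − 11236 = 1596; nΣq² − (Σq)² = 96352 − 94864 = 1488
r = 888 / √(1596 × 1488) = 888 / 1541.0542 ≈ 0.576

0.576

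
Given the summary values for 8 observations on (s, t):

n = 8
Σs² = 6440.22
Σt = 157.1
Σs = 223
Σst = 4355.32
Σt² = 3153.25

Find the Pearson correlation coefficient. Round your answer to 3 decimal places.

r = (nΣst − ΣsΣt) / √[(nΣs² − (Σs)²)(nΣt² − (Σt)²)]
Numerator: 8×4355.32 − 223×157.1 = -190.74
Denominator: √[(51521.76 − 49729)(25226 − 24680.41)] = √[1792.76 × 545.59] = 988.9954
r = -190.74 / 988.9954 ≈ -0.193

-0.193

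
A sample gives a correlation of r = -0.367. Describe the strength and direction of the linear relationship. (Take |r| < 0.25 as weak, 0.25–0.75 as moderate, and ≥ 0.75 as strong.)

r = -0.367 < 0 so the relationship is negative.
|r| = 0.367, which falls in the moderate range.

moderate negative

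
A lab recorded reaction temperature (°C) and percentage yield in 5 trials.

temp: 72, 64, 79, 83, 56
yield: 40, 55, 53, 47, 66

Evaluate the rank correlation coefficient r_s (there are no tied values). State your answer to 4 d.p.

-0.7000

Rank temp: 3, 2, 4, 5, 1
Rank yield: 1, 4, 3, 2, 5
d = rank(temp) − rank(yield): 2, -2, 1, 3, -4; Σd² = 34
ρ = 1 − 6Σd² / [n(n²−1)] = 1 − 6×34 / (5×24) = 1 − 204/120 ≈ -0.7000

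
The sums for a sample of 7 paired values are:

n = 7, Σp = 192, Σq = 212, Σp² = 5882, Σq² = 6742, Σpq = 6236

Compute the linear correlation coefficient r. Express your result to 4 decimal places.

r = (nΣpq − ΣpΣq) / √[(nΣp² − (Σp)²)(nΣq² − (Σq)²)]
Numerator: 7×6236 − 192×212 = 2948
Denominator: √[(41174 − 36864)(47194 − 44944)] = √[4310 × 2250] = 3114.0809
r = 2948 / 3114.0809 ≈ 0.9467

0.9467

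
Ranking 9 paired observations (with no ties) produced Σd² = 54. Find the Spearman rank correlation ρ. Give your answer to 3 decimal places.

0.550

ρ = 1 − 6Σd² / [n(n²−1)] = 1 − 6×54 / (9×80)
  = 1 − 324/720 = 1 − 0.4500 ≈ 0.550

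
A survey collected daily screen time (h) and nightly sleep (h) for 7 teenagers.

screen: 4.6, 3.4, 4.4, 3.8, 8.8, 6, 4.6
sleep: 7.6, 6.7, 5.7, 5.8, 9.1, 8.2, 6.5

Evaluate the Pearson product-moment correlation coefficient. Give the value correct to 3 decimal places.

n = 7, Σx = 35.6, Σy = 49.6, Σx² = 201.12, Σy² = 361.08, Σxy = 264.04
nΣxy − ΣxΣy = 1848.28 − 1765.76 = 82.52
nΣx² − (Σx)² = 1407.84 − 1267.36 = 140.48; nΣy² − (Σy)² = 2527.56 − 2460.16 = 67.4
r = 82.52 / √(140.48 × 67.4) = 82.52 / 97.3055 ≈ 0.848

0.848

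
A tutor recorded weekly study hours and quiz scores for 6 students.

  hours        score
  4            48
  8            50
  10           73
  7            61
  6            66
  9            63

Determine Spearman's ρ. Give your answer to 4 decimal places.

Rank hours: 1, 4, 6, 3, 2, 5
Rank score: 1, 2, 6, 3, 5, 4
d = rank(hours) − rank(score): 0, 2, 0, 0, -3, 1; Σd² = 14
ρ = 1 − 6Σd² / [n(n²−1)] = 1 − 6×14 / (6×35) = 1 − 84/210 ≈ 0.6000

0.6000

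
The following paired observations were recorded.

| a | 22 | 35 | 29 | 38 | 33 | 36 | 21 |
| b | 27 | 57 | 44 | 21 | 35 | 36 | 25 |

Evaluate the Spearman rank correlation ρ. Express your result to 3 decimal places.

0.071

Rank a: 2, 5, 3, 7, 4, 6, 1
Rank b: 3, 7, 6, 1, 4, 5, 2
d = rank(a) − rank(b): -1, -2, -3, 6, 0, 1, -1; Σd² = 52
ρ = 1 − 6Σd² / [n(n²−1)] = 1 − 6×52 / (7×48) = 1 − 312/336 ≈ 0.071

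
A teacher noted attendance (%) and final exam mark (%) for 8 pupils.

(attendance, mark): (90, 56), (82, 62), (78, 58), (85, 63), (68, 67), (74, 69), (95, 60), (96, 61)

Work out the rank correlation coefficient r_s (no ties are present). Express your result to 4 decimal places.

Rank attendance: 6, 4, 3, 5, 1, 2, 7, 8
Rank mark: 1, 5, 2, 6, 7, 8, 3, 4
d = rank(attendance) − rank(mark): 5, -1, 1, -1, -6, -6, 4, 4; Σd² = 132
ρ = 1 − 6Σd² / [n(n²−1)] = 1 − 6×132 / (8×63) = 1 − 792/504 ≈ -0.5714

-0.5714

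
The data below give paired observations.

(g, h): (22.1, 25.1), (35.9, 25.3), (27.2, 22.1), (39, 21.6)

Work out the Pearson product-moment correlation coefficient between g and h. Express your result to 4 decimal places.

n = 4, Σg = 124.2, Σh = 94.1, Σg² = 4038.06, Σh² = 2225.07, Σgh = 2906.5
nΣgh − ΣgΣh = 11626 − 11687.22 = -61.22
nΣg² − (Σg)² = 16152.24 − 15425.64 = 726.6; nΣh² − (Σh)² = 8900.28 − 8854.81 = 45.47
r = -61.22 / √(726.6 × 45.47) = -61.22 / 181.7650 ≈ -0.3368

-0.3368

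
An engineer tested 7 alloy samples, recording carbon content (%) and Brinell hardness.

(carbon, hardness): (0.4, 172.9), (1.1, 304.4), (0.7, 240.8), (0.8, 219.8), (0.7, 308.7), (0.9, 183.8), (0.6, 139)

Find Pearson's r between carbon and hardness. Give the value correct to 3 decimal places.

0.547

n = 7, Σx = 5.2, Σy = 1569.4, Σx² = 4.16, Σy² = 377249.58, Σxy = 1213.31
nΣxy − ΣxΣy = 8493.17 − 8160.88 = 332.29
nΣx² − (Σx)² = 29.12 − 27.04 = 2.08; nΣy² − (Σy)² = 2640747.06 − 2463016.36 = 177730.7
r = 332.29 / √(2.08 × 177730.7) = 332.29 / 608.0130 ≈ 0.547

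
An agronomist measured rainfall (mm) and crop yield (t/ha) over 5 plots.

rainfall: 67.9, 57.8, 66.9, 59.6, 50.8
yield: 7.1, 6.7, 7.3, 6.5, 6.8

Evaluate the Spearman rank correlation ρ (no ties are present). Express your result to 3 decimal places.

0.500

Rank rainfall: 5, 2, 4, 3, 1
Rank yield: 4, 2, 5, 1, 3
d = rank(rainfall) − rank(yield): 1, 0, -1, 2, -2; Σd² = 10
ρ = 1 − 6Σd² / [n(n²−1)] = 1 − 6×10 / (5×24) = 1 − 60/120 ≈ 0.500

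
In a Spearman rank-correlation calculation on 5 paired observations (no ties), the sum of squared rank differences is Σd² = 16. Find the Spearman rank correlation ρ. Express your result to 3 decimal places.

ρ = 1 − 6Σd² / [n(n²−1)] = 1 − 6×16 / (5×24)
  = 1 − 96/120 = 1 − 0.8000 ≈ 0.200

0.200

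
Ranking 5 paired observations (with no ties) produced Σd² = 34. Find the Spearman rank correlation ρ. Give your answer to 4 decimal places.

-0.7000

ρ = 1 − 6Σd² / [n(n²−1)] = 1 − 6×34 / (5×24)
  = 1 − 204/120 = 1 − 1.70000 ≈ -0.7000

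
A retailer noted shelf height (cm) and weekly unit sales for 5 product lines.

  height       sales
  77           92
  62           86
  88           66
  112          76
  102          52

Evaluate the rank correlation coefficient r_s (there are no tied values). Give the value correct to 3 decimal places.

-0.600

Rank height: 2, 1, 3, 5, 4
Rank sales: 5, 4, 2, 3, 1
d = rank(height) − rank(sales): -3, -3, 1, 2, 3; Σd² = 32
ρ = 1 − 6Σd² / [n(n²−1)] = 1 − 6×32 / (5×24) = 1 − 192/120 ≈ -0.600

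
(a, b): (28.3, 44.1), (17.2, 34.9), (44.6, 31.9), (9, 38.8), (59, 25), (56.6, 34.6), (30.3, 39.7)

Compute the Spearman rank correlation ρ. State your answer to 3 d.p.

Rank a: 3, 2, 5, 1, 7, 6, 4
Rank b: 7, 4, 2, 5, 1, 3, 6
d = rank(a) − rank(b): -4, -2, 3, -4, 6, 3, -2; Σd² = 94
ρ = 1 − 6Σd² / [n(n²−1)] = 1 − 6×94 / (7×48) = 1 − 564/336 ≈ -0.679

-0.679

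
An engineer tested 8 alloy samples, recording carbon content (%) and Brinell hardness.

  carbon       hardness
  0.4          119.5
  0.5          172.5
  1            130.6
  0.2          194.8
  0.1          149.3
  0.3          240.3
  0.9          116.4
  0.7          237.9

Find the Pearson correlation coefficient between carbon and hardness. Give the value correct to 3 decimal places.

n = 8, Σx = 4.1, Σy = 1361.3, Σx² = 2.85, Σy² = 249219.85, Σxy = 661.92
nΣxy − ΣxΣy = 5295.36 − 5581.33 = -285.97
nΣx² − (Σx)² = 22.8 − 16.81 = 5.99; nΣy² − (Σy)² = 1993758.8 − 1853137.69 = 140621.11
r = -285.97 / √(5.99 × 140621.11) = -285.97 / 917.7802 ≈ -0.312

-0.312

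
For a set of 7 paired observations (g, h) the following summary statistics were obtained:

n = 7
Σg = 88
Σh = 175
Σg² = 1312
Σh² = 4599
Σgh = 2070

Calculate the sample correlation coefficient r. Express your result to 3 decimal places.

r = (nΣgh − ΣgΣh) / √[(nΣg² − (Σg)²)(nΣh² − (Σh)²)]
Numerator: 7×2070 − 88×175 = -910
Denominator: √[(9184 − 7744)(32193 − 30625)] = √[1440 × 1568] = 1502.6377
r = -910 / 1502.6377 ≈ -0.606

-0.606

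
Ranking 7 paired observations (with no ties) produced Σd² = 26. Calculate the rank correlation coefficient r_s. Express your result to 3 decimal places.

0.536

ρ = 1 − 6Σd² / [n(n²−1)] = 1 − 6×26 / (7×48)
  = 1 − 156/336 = 1 − 0.4643 ≈ 0.536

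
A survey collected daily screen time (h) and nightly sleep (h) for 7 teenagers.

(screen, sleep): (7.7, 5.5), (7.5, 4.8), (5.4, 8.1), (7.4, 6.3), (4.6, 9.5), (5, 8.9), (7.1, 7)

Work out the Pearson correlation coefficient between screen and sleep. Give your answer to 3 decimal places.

-0.952

n = 7, Σx = 44.7, Σy = 50.1, Σx² = 296.03, Σy² = 377.05, Σxy = 306.61
nΣxy − ΣxΣy = 2146.27 − 2239.47 = -93.2
nΣx² − (Σx)² = 2072.21 − 1998.09 = 74.12; nΣy² − (Σy)² = 2639.35 − 2510.01 = 129.34
r = -93.2 / √(74.12 × 129.34) = -93.2 / 97.9116 ≈ -0.952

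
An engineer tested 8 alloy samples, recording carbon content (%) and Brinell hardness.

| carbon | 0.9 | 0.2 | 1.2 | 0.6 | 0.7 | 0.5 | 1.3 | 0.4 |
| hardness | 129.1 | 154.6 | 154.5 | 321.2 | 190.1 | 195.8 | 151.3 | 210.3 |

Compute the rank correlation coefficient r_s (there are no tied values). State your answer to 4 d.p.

Rank carbon: 6, 1, 7, 4, 5, 3, 8, 2
Rank hardness: 1, 4, 3, 8, 5, 6, 2, 7
d = rank(carbon) − rank(hardness): 5, -3, 4, -4, 0, -3, 6, -5; Σd² = 136
ρ = 1 − 6Σd² / [n(n²−1)] = 1 − 6×136 / (8×63) = 1 − 816/504 ≈ -0.6190

-0.6190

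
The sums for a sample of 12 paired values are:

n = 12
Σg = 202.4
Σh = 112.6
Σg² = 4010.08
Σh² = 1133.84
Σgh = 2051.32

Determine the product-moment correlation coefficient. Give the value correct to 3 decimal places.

0.709

r = (nΣgh − ΣgΣh) / √[(nΣg² − (Σg)²)(nΣh² − (Σh)²)]
Numerator: 12×2051.32 − 202.4×112.6 = 1825.6
Denominator: √[(48120.96 − 40965.76)(13606.08 − 12678.76)] = √[7155.2 × 927.32] = 2575.8804
r = 1825.6 / 2575.8804 ≈ 0.709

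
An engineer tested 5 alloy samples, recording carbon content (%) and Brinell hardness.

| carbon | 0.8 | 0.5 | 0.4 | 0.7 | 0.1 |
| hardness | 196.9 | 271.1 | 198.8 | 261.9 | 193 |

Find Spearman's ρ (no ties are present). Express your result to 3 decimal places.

0.300

Rank carbon: 5, 3, 2, 4, 1
Rank hardness: 2, 5, 3, 4, 1
d = rank(carbon) − rank(hardness): 3, -2, -1, 0, 0; Σd² = 14
ρ = 1 − 6Σd² / [n(n²−1)] = 1 − 6×14 / (5×24) = 1 − 84/120 ≈ 0.300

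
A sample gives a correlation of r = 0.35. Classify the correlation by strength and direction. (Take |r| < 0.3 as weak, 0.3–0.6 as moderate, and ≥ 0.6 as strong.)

moderate positive

r = 0.35 > 0 so the relationship is positive.
|r| = 0.35, which falls in the moderate range.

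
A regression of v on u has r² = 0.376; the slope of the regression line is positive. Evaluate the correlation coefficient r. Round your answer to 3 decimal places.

0.613

|r| = √0.376 = 0.613
The association is positive, so r = 0.613.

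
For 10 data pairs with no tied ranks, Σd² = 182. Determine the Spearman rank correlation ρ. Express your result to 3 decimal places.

ρ = 1 − 6Σd² / [n(n²−1)] = 1 − 6×182 / (10×99)
  = 1 − 1092/990 = 1 − 1.1030 ≈ -0.103

-0.103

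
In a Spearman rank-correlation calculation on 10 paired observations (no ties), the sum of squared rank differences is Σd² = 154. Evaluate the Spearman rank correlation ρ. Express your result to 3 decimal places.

0.067

ρ = 1 − 6Σd² / [n(n²−1)] = 1 − 6×154 / (10×99)
  = 1 − 924/990 = 1 − 0.9333 ≈ 0.067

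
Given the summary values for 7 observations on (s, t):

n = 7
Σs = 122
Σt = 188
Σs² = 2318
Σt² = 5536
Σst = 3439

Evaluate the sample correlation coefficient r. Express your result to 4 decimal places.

r = (nΣst − ΣsΣt) / √[(nΣs² − (Σs)²)(nΣt² − (Σt)²)]
Numerator: 7×3439 − 122×188 = 1137
Denominator: √[(16226 − 14884)(38752 − 35344)] = √[1342 × 3408] = 2138.5827
r = 1137 / 2138.5827 ≈ 0.5317

0.5317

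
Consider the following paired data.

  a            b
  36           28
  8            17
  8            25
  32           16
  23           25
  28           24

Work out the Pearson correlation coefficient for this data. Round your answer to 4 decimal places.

n = 6, Σa = 135, Σb = 135, Σa² = 3761, Σb² = 3155, Σab = 3103
nΣab − ΣaΣb = 18618 − 18225 = 393
nΣa² − (Σa)² = 22566 − 18225 = 4341; nΣb² − (Σb)² = 18930 − 18225 = 705
r = 393 / √(4341 × 705) = 393 / 1749.4013 ≈ 0.2246

0.2246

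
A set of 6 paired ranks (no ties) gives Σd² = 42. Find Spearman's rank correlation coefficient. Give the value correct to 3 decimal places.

-0.200

ρ = 1 − 6Σd² / [n(n²−1)] = 1 − 6×42 / (6×35)
  = 1 − 252/210 = 1 − 1.2000 ≈ -0.200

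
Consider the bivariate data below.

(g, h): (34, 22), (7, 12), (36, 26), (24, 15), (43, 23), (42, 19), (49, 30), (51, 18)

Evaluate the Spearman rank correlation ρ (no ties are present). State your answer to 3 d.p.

Rank g: 3, 1, 4, 2, 6, 5, 7, 8
Rank h: 5, 1, 7, 2, 6, 4, 8, 3
d = rank(g) − rank(h): -2, 0, -3, 0, 0, 1, -1, 5; Σd² = 40
ρ = 1 − 6Σd² / [n(n²−1)] = 1 − 6×40 / (8×63) = 1 − 240/504 ≈ 0.524

0.524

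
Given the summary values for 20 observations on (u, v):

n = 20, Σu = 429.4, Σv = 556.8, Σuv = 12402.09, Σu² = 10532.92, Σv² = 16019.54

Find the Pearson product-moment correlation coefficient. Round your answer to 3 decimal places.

0.542

r = (nΣuv − ΣuΣv) / √[(nΣu² − (Σu)²)(nΣv² − (Σv)²)]
Numerator: 20×12402.09 − 429.4×556.8 = 8951.88
Denominator: √[(210658.4 − 184384.36)(320390.8 − 310026.24)] = √[26274.04 × 10364.56] = 16502.0867
r = 8951.88 / 16502.0867 ≈ 0.542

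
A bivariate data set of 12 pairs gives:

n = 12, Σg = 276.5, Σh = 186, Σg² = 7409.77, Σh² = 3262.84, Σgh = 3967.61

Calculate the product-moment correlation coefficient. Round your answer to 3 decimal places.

r = (nΣgh − ΣgΣh) / √[(nΣg² − (Σg)²)(nΣh² − (Σh)²)]
Numerator: 12×3967.61 − 276.5×186 = -3817.68
Denominator: √[(88917.24 − 76452.25)(39154.08 − 34596)] = √[12464.99 × 4558.08] = 7537.6669
r = -3817.68 / 7537.6669 ≈ -0.506

-0.506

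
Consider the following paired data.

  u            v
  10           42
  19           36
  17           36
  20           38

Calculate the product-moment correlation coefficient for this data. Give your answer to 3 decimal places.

n = 4, Σu = 66, Σv = 152, Σu² = 1150, Σv² = 5800, Σuv = 2476
nΣuv − ΣuΣv = 9904 − 10032 = -128
nΣu² − (Σu)² = 4600 − 4356 = 244; nΣv² − (Σv)² = 23200 − 23104 = 96
r = -128 / √(244 × 96) = -128 / 153.0490 ≈ -0.836

-0.836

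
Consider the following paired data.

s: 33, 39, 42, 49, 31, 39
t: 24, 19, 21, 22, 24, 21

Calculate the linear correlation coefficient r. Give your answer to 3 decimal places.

-0.497

n = 6, Σs = 233, Σt = 131, Σs² = 9257, Σt² = 2879, Σst = 5056
nΣst − ΣsΣt = 30336 − 30523 = -187
nΣs² − (Σs)² = 55542 − 54289 = 1253; nΣt² − (Σt)² = 17274 − 17161 = 113
r = -187 / √(1253 × 113) = -187 / 376.2831 ≈ -0.497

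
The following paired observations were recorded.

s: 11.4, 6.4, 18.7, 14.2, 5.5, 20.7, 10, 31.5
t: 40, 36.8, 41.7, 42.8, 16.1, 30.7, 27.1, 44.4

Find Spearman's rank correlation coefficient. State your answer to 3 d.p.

0.690

Rank s: 4, 2, 6, 5, 1, 7, 3, 8
Rank t: 5, 4, 6, 7, 1, 3, 2, 8
d = rank(s) − rank(t): -1, -2, 0, -2, 0, 4, 1, 0; Σd² = 26
ρ = 1 − 6Σd² / [n(n²−1)] = 1 − 6×26 / (8×63) = 1 − 156/504 ≈ 0.690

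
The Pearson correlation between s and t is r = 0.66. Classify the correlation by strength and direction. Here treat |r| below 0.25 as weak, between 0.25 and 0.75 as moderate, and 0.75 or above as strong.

moderate positive

r = 0.66 > 0 so the relationship is positive.
|r| = 0.66, which falls in the moderate range.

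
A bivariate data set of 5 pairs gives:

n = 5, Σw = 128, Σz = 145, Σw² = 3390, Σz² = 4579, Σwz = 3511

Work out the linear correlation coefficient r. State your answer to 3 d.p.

r = (nΣwz − ΣwΣz) / √[(nΣw² − (Σw)²)(nΣz² − (Σz)²)]
Numerator: 5×3511 − 128×145 = -1005
Denominator: √[(16950 − 16384)(22895 − 21025)] = √[566 × 1870] = 1028.7954
r = -1005 / 1028.7954 ≈ -0.977

-0.977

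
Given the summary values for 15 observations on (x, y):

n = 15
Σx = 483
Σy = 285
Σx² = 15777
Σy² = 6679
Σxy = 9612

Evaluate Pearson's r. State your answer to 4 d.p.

0.8168

r = (nΣxy − ΣxΣy) / √[(nΣx² − (Σx)²)(nΣy² − (Σy)²)]
Numerator: 15×9612 − 483×285 = 6525
Denominator: √[(236655 − 233289)(100185 − 81225)] = √[3366 × 18960] = 7988.7020
r = 6525 / 7988.7020 ≈ 0.8168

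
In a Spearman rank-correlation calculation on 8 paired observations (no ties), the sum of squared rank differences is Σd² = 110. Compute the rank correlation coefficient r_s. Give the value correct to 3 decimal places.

-0.310

ρ = 1 − 6Σd² / [n(n²−1)] = 1 − 6×110 / (8×63)
  = 1 − 660/504 = 1 − 1.3095 ≈ -0.310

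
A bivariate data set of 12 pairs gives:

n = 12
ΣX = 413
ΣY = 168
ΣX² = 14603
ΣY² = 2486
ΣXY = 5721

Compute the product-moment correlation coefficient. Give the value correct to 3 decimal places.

r = (nΣXY − ΣXΣY) / √[(nΣX² − (ΣX)²)(nΣY² − (ΣY)²)]
Numerator: 12×5721 − 413×168 = -732
Denominator: √[(175236 − 170569)(29832 − 28224)] = √[4667 × 1608] = 2739.4408
r = -732 / 2739.4408 ≈ -0.267

-0.267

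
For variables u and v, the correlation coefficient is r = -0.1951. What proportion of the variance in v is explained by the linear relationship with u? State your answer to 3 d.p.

0.038

r² = (-0.1951)² = 0.038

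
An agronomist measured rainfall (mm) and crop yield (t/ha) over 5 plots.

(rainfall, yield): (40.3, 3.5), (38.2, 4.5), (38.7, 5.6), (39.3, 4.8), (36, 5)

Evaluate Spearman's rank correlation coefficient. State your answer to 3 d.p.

Rank rainfall: 5, 2, 3, 4, 1
Rank yield: 1, 2, 5, 3, 4
d = rank(rainfall) − rank(yield): 4, 0, -2, 1, -3; Σd² = 30
ρ = 1 − 6Σd² / [n(n²−1)] = 1 − 6×30 / (5×24) = 1 − 180/120 ≈ -0.500

-0.500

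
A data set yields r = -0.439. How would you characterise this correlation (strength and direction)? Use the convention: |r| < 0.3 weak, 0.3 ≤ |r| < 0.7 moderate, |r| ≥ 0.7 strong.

moderate negative

r = -0.439 < 0 so the relationship is negative.
|r| = 0.439, which falls in the moderate range.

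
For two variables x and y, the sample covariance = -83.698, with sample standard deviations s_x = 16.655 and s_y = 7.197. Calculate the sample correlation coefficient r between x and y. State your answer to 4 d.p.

-0.6983

r = Cov(x,y) / (s_x · s_y) = -83.698 / (16.655 × 7.197)
  = -83.698 / 119.8660 ≈ -0.6983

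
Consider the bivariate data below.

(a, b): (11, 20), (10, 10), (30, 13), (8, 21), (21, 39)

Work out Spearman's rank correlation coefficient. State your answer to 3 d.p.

0.000

Rank a: 3, 2, 5, 1, 4
Rank b: 3, 1, 2, 4, 5
d = rank(a) − rank(b): 0, 1, 3, -3, -1; Σd² = 20
ρ = 1 − 6Σd² / [n(n²−1)] = 1 − 6×20 / (5×24) = 1 − 120/120 ≈ 0.000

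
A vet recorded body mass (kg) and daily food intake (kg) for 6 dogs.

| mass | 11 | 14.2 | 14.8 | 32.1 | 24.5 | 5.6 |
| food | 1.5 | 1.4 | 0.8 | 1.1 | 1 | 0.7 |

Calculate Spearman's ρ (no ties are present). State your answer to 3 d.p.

Rank mass: 2, 3, 4, 6, 5, 1
Rank food: 6, 5, 2, 4, 3, 1
d = rank(mass) − rank(food): -4, -2, 2, 2, 2, 0; Σd² = 32
ρ = 1 − 6Σd² / [n(n²−1)] = 1 − 6×32 / (6×35) = 1 − 192/210 ≈ 0.086

0.086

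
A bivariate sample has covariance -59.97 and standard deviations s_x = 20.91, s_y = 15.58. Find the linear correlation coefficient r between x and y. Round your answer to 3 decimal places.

-0.184

r = Cov(x,y) / (s_x · s_y) = -59.97 / (20.91 × 15.58)
  = -59.97 / 325.7778 ≈ -0.184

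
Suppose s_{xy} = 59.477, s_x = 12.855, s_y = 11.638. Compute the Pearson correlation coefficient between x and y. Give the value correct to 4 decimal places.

r = Cov(x,y) / (s_x · s_y) = 59.477 / (12.855 × 11.638)
  = 59.477 / 149.6065 ≈ 0.3976

0.3976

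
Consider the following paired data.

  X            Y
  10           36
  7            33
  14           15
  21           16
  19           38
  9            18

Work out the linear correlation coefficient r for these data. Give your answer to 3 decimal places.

-0.193

n = 6, ΣX = 80, ΣY = 156, ΣX² = 1228, ΣY² = 4634, ΣXY = 2021
nΣXY − ΣXΣY = 12126 − 12480 = -354
nΣX² − (ΣX)² = 7368 − 6400 = 968; nΣY² − (ΣY)² = 27804 − 24336 = 3468
r = -354 / √(968 × 3468) = -354 / 1832.2183 ≈ -0.193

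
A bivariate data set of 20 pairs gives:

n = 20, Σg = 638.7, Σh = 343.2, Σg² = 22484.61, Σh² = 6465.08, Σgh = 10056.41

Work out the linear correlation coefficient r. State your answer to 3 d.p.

-0.824

r = (nΣgh − ΣgΣh) / √[(nΣg² − (Σg)²)(nΣh² − (Σh)²)]
Numerator: 20×10056.41 − 638.7×343.2 = -18073.64
Denominator: √[(449692.2 − 407937.69)(129301.6 − 117786.24)] = √[41754.51 × 11515.36] = 21927.5674
r = -18073.64 / 21927.5674 ≈ -0.824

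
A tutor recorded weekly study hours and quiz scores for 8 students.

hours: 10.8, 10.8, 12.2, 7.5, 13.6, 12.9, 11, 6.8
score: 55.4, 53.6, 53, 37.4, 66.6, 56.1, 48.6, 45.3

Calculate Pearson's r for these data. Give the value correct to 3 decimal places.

0.861

n = 8, Σx = 85.6, Σy = 416, Σx² = 956.98, Σy² = 22146.7, Σxy = 4576.39
nΣxy − ΣxΣy = 36611.12 − 35609.6 = 1001.52
nΣx² − (Σx)² = 7655.84 − 7327.36 = 328.48; nΣy² − (Σy)² = 177173.6 − 173056 = 4117.6
r = 1001.52 / √(328.48 × 4117.6) = 1001.52 / 1162.9915 ≈ 0.861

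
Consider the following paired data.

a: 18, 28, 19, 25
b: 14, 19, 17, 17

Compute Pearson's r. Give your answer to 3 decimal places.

0.826

n = 4, Σa = 90, Σb = 67, Σa² = 2094, Σb² = 1135, Σab = 1532
nΣab − ΣaΣb = 6128 − 6030 = 98
nΣa² − (Σa)² = 8376 − 8100 = 276; nΣb² − (Σb)² = 4540 − 4489 = 51
r = 98 / √(276 × 51) = 98 / 118.6423 ≈ 0.826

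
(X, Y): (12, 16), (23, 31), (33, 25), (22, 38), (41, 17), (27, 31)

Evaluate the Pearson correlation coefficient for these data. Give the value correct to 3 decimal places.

-0.141

n = 6, ΣX = 158, ΣY = 158, ΣX² = 4656, ΣY² = 4536, ΣXY = 4100
nΣXY − ΣXΣY = 24600 − 24964 = -364
nΣX² − (ΣX)² = 27936 − 24964 = 2972; nΣY² − (ΣY)² = 27216 − 24964 = 2252
r = -364 / √(2972 × 2252) = -364 / 2587.0725 ≈ -0.141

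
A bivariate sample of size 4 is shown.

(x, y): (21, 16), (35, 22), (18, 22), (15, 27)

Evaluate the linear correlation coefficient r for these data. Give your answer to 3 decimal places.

n = 4, Σx = 89, Σy = 87, Σx² = 2215, Σy² = 1953, Σxy = 1907
nΣxy − ΣxΣy = 7628 − 7743 = -115
nΣx² − (Σx)² = 8860 − 7921 = 939; nΣy² − (Σy)² = 7812 − 7569 = 243
r = -115 / √(939 × 243) = -115 / 477.6788 ≈ -0.241

-0.241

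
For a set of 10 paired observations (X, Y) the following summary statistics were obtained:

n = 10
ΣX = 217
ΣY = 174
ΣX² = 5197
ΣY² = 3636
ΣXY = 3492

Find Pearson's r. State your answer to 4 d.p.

r = (nΣXY − ΣXΣY) / √[(nΣX² − (ΣX)²)(nΣY² − (ΣY)²)]
Numerator: 10×3492 − 217×174 = -2838
Denominator: √[(51970 − 47089)(36360 − 30276)] = √[4881 × 6084] = 5449.4040
r = -2838 / 5449.4040 ≈ -0.5208

-0.5208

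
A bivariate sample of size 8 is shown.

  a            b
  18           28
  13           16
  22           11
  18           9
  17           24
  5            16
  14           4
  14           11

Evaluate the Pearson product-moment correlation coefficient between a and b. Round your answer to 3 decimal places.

n = 8, Σa = 121, Σb = 119, Σa² = 2007, Σb² = 2211, Σab = 1814
nΣab − ΣaΣb = 14512 − 14399 = 113
nΣa² − (Σa)² = 16056 − 14641 = 1415; nΣb² − (Σb)² = 17688 − 14161 = 3527
r = 113 / √(1415 × 3527) = 113 / 2233.9886 ≈ 0.051

0.051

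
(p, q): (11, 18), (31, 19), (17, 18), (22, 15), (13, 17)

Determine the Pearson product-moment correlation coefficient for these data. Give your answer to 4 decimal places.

n = 5, Σp = 94, Σq = 87, Σp² = 2024, Σq² = 1523, Σpq = 1644
nΣpq − ΣpΣq = 8220 − 8178 = 42
nΣp² − (Σp)² = 10120 − 8836 = 1284; nΣq² − (Σq)² = 7615 − 7569 = 46
r = 42 / √(1284 × 46) = 42 / 243.0309 ≈ 0.1728

0.1728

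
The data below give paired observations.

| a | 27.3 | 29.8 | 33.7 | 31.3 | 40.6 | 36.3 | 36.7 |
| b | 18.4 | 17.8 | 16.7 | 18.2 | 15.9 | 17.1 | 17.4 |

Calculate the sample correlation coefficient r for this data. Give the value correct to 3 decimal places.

n = 7, Σa = 235.7, Σb = 121.5, Σa² = 8061.65, Σb² = 2113.51, Σab = 4070.06
nΣab − ΣaΣb = 28490.42 − 28637.55 = -147.13
nΣa² − (Σa)² = 56431.55 − 55554.49 = 877.06; nΣb² − (Σb)² = 14794.57 − 14762.25 = 32.32
r = -147.13 / √(877.06 × 32.32) = -147.13 / 168.3644 ≈ -0.874

-0.874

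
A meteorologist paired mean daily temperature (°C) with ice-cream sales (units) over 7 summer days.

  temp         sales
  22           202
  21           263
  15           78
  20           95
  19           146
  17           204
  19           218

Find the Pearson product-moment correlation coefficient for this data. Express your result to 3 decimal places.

n = 7, Σx = 133, Σy = 1206, Σx² = 2561, Σy² = 235538, Σxy = 23421
nΣxy − ΣxΣy = 163947 − 160398 = 3549
nΣx² − (Σx)² = 17927 − 17689 = 238; nΣy² − (Σy)² = 1648766 − 1454436 = 194330
r = 3549 / √(238 × 194330) = 3549 / 6800.7750 ≈ 0.522

0.522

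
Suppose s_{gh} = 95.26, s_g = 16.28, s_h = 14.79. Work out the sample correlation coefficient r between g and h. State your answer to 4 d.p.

0.3956

r = Cov(g,h) / (s_g · s_h) = 95.26 / (16.28 × 14.79)
  = 95.26 / 240.7812 ≈ 0.3956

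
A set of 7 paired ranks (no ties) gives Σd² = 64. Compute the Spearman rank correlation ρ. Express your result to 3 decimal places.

ρ = 1 − 6Σd² / [n(n²−1)] = 1 − 6×64 / (7×48)
  = 1 − 384/336 = 1 − 1.1429 ≈ -0.143

-0.143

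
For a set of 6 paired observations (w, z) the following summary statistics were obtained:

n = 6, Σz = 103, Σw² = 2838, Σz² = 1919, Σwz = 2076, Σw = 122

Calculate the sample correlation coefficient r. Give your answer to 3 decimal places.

-0.079

r = (nΣwz − ΣwΣz) / √[(nΣw² − (Σw)²)(nΣz² − (Σz)²)]
Numerator: 6×2076 − 122×103 = -110
Denominator: √[(17028 − 14884)(11514 − 10609)] = √[2144 × 905] = 1392.9537
r = -110 / 1392.9537 ≈ -0.079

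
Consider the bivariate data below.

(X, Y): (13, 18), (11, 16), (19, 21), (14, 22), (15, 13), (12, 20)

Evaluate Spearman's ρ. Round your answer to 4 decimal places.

Rank X: 3, 1, 6, 4, 5, 2
Rank Y: 3, 2, 5, 6, 1, 4
d = rank(X) − rank(Y): 0, -1, 1, -2, 4, -2; Σd² = 26
ρ = 1 − 6Σd² / [n(n²−1)] = 1 − 6×26 / (6×35) = 1 − 156/210 ≈ 0.2571

0.2571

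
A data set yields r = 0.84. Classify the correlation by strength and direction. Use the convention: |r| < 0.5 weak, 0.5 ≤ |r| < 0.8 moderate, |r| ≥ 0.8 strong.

r = 0.84 > 0 so the relationship is positive.
|r| = 0.84, which falls in the strong range.

strong positive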